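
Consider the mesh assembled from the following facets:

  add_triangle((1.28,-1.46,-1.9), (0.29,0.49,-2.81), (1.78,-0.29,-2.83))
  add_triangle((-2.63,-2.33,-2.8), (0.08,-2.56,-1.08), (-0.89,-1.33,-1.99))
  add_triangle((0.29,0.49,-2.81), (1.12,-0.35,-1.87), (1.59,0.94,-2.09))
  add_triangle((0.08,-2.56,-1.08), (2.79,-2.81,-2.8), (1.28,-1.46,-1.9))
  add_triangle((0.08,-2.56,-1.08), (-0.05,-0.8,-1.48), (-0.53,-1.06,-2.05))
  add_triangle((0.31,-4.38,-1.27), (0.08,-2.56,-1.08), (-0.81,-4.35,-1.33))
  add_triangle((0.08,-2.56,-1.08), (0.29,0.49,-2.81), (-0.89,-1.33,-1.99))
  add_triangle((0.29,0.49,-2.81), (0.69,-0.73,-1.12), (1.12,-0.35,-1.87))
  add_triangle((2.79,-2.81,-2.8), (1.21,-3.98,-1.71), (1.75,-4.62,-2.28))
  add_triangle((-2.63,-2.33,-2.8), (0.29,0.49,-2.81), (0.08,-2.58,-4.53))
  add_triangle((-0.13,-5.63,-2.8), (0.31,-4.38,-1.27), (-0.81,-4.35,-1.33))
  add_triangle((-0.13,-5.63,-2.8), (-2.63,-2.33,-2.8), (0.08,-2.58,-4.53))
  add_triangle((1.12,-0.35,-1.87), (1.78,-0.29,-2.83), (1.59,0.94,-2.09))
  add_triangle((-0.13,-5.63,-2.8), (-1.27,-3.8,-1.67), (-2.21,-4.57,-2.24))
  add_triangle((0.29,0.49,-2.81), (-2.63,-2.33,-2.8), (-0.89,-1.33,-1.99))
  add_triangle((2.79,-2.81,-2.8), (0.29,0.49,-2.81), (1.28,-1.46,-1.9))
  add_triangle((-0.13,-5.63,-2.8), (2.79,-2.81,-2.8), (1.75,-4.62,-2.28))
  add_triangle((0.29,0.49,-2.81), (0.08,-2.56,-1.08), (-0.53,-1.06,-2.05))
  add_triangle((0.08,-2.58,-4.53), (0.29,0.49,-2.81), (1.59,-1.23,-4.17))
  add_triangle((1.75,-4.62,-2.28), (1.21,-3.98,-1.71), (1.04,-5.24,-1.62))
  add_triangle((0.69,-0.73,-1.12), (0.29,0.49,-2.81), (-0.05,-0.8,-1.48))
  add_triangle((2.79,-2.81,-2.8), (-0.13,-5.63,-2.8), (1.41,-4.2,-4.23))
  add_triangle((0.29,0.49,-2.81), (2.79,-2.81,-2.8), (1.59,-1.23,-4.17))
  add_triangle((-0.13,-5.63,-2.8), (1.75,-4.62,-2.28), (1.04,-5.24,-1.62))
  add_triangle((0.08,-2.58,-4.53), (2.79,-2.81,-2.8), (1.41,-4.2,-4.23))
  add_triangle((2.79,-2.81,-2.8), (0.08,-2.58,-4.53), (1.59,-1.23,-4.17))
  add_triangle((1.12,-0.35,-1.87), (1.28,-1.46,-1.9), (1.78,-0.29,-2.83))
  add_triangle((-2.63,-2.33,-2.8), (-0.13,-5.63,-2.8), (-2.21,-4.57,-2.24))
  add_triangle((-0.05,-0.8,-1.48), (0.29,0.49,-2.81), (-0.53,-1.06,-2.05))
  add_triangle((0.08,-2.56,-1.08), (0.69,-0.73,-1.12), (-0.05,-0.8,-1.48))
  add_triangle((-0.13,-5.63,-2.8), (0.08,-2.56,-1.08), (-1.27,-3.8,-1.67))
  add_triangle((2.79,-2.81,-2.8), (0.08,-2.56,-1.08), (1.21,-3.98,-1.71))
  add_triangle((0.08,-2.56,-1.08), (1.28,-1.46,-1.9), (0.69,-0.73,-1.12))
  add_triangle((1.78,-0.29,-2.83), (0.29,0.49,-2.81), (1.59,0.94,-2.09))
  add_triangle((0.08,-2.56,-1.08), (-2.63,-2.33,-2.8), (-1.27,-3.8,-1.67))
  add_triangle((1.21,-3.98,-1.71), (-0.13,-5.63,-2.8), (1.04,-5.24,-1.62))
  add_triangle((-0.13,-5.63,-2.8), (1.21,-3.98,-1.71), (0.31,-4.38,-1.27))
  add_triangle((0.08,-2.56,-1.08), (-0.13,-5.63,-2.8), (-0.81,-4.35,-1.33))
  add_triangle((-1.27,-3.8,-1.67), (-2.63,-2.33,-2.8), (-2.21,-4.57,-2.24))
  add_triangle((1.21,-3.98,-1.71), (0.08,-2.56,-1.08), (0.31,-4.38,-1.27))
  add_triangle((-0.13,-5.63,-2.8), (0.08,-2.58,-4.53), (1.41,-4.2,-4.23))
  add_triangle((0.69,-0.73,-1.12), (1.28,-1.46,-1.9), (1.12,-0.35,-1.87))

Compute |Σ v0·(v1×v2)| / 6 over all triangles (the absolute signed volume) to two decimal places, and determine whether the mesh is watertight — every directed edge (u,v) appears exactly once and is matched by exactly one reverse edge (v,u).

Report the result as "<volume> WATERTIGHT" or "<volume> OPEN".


Per-triangle v0·(v1×v2)/6:
  t1: +0.8506
  t2: -0.9256
  t3: -0.6850
  t4: -0.6301
  t5: -0.2232
  t6: -0.2705
  t7: -1.3852
  t8: -0.2198
  t9: +0.0139
  t10: +4.0954
  t11: +0.9263
  t12: +8.0637
  t13: -0.0100
  t14: +0.3978
  t15: -0.8468
  t16: -0.4239
  t17: +2.4908
  t18: +0.9336
  t19: +2.1854
  t20: -0.0364
  t21: -0.3725
  t22: +3.7527
  t23: +0.5012
  t24: +1.6986
  t25: +2.4803
  t26: +3.7604
  t27: -0.0399
  t28: +3.3202
  t29: -0.2329
  t30: -0.3512
  t31: +0.2430
  t32: -0.7122
  t33: -0.0621
  t34: +0.9054
  t35: -0.9995
  t36: -0.9111
  t37: +1.0057
  t38: -0.2374
  t39: -0.4963
  t40: -0.2699
  t41: +4.3108
  t42: -0.0164
Σ = +31.5776 → |volume| = 31.58

Directed edges: 126 total, each appears once with its reverse present → watertight.

31.58 WATERTIGHT


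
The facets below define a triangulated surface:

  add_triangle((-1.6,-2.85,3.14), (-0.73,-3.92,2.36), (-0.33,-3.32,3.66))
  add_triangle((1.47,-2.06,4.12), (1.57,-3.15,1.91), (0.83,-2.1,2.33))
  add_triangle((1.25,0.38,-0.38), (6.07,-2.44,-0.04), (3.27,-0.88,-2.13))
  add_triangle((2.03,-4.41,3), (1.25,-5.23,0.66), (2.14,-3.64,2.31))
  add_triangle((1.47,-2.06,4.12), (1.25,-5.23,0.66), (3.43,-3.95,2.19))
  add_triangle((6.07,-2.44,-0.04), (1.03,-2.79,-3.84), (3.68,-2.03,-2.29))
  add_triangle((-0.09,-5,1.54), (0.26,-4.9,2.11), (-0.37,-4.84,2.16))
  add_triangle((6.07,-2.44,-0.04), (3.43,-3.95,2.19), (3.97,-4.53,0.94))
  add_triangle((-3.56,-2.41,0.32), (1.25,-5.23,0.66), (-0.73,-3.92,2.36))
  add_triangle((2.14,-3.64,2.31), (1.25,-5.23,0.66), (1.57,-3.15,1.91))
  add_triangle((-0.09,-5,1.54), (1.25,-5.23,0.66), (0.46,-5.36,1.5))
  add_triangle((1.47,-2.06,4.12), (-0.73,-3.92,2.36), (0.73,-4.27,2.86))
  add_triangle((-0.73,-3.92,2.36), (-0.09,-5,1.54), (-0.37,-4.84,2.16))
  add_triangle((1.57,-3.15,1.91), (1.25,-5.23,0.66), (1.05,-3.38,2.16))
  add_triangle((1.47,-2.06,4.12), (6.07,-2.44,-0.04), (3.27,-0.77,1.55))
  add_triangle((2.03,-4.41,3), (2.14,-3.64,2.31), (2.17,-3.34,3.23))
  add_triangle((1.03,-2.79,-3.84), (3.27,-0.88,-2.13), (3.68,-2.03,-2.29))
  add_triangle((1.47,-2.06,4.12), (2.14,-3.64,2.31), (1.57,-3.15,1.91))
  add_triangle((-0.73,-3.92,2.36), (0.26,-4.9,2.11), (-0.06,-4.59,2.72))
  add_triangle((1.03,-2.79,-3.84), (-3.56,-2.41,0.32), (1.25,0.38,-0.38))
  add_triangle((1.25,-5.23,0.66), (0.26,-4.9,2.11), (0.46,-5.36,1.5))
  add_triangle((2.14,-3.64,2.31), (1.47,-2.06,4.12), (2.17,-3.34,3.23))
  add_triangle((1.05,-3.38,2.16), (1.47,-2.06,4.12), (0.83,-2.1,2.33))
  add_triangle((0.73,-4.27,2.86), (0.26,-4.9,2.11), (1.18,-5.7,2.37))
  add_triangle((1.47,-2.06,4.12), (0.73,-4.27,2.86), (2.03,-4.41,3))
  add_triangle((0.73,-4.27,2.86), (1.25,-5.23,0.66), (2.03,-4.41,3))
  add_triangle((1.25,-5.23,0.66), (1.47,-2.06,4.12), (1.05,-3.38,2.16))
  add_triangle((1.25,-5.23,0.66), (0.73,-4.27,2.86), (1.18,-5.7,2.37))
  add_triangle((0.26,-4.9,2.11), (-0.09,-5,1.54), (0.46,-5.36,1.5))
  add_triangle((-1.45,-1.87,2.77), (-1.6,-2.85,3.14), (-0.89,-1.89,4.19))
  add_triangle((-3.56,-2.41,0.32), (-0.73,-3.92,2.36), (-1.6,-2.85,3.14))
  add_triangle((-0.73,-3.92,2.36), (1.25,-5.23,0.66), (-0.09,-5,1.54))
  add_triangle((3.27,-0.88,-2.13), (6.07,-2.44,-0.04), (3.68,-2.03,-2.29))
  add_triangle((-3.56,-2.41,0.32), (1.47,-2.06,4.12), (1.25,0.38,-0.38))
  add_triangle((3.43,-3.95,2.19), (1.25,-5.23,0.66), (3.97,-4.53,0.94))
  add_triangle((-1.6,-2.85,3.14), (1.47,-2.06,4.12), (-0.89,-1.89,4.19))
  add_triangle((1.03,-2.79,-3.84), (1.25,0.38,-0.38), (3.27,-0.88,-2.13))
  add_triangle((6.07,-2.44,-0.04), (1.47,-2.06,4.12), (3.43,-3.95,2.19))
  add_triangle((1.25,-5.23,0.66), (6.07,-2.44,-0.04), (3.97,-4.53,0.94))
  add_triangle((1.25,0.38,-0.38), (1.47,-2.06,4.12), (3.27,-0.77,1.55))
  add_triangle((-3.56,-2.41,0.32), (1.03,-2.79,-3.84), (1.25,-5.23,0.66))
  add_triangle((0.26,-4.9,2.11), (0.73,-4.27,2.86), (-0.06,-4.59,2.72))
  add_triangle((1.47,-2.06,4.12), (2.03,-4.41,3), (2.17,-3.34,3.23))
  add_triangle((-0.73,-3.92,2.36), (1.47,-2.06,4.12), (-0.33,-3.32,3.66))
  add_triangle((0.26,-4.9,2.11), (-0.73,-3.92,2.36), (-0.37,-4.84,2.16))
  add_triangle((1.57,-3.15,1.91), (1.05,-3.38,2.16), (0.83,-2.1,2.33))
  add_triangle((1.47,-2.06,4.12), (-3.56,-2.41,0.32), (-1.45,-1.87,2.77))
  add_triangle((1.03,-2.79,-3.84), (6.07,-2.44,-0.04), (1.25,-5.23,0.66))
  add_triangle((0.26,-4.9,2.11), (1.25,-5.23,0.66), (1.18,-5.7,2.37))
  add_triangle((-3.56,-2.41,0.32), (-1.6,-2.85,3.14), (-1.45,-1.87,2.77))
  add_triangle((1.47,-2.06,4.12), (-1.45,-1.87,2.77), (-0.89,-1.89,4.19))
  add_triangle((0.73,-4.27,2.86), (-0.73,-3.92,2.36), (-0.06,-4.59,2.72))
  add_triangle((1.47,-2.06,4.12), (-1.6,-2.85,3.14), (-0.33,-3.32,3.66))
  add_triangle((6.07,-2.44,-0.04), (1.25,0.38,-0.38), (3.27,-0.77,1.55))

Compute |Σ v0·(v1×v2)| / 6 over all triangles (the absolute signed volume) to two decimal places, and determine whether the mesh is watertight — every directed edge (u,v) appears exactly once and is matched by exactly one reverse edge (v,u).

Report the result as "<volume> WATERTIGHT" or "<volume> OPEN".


Per-triangle v0·(v1×v2)/6:
  t1: +1.4287
  t2: -0.5725
  t3: +1.7190
  t4: +1.1306
  t5: +6.9228
  t6: +3.3105
  t7: +0.3358
  t8: +4.0547
  t9: +6.7018
  t10: -0.3562
  t11: +0.2719
  t12: +2.5192
  t13: +0.0961
  t14: -0.9154
  t15: +4.6104
  t16: +0.4043
  t17: +1.9423
  t18: -0.4671
  t19: +0.4029
  t20: -0.4828
  t21: +0.4135
  t22: -0.1777
  t23: +0.1814
  t24: +0.7667
  t25: +2.4517
  t26: +2.5935
  t27: +0.6624
  t28: -0.0492
  t29: +0.3224
  t30: +0.4583
  t31: +3.6849
  t32: -0.7686
  t33: +2.1706
  t34: -1.6614
  t35: +3.4590
  t36: +2.4792
  t37: +0.6427
  t38: +7.4538
  t39: +2.6373
  t40: +0.3497
  t41: +15.1083
  t42: +0.5589
  t43: +0.8966
  t44: +1.4694
  t45: +0.2859
  t46: -0.3395
  t47: -2.5436
  t48: +19.9393
  t49: +1.0739
  t50: +1.1879
  t51: -1.1375
  t52: +0.1934
  t53: +1.3454
  t54: +1.6078
Σ = +100.7735 → |volume| = 100.77

Directed edges: 162 total, each appears once with its reverse present → watertight.

100.77 WATERTIGHT


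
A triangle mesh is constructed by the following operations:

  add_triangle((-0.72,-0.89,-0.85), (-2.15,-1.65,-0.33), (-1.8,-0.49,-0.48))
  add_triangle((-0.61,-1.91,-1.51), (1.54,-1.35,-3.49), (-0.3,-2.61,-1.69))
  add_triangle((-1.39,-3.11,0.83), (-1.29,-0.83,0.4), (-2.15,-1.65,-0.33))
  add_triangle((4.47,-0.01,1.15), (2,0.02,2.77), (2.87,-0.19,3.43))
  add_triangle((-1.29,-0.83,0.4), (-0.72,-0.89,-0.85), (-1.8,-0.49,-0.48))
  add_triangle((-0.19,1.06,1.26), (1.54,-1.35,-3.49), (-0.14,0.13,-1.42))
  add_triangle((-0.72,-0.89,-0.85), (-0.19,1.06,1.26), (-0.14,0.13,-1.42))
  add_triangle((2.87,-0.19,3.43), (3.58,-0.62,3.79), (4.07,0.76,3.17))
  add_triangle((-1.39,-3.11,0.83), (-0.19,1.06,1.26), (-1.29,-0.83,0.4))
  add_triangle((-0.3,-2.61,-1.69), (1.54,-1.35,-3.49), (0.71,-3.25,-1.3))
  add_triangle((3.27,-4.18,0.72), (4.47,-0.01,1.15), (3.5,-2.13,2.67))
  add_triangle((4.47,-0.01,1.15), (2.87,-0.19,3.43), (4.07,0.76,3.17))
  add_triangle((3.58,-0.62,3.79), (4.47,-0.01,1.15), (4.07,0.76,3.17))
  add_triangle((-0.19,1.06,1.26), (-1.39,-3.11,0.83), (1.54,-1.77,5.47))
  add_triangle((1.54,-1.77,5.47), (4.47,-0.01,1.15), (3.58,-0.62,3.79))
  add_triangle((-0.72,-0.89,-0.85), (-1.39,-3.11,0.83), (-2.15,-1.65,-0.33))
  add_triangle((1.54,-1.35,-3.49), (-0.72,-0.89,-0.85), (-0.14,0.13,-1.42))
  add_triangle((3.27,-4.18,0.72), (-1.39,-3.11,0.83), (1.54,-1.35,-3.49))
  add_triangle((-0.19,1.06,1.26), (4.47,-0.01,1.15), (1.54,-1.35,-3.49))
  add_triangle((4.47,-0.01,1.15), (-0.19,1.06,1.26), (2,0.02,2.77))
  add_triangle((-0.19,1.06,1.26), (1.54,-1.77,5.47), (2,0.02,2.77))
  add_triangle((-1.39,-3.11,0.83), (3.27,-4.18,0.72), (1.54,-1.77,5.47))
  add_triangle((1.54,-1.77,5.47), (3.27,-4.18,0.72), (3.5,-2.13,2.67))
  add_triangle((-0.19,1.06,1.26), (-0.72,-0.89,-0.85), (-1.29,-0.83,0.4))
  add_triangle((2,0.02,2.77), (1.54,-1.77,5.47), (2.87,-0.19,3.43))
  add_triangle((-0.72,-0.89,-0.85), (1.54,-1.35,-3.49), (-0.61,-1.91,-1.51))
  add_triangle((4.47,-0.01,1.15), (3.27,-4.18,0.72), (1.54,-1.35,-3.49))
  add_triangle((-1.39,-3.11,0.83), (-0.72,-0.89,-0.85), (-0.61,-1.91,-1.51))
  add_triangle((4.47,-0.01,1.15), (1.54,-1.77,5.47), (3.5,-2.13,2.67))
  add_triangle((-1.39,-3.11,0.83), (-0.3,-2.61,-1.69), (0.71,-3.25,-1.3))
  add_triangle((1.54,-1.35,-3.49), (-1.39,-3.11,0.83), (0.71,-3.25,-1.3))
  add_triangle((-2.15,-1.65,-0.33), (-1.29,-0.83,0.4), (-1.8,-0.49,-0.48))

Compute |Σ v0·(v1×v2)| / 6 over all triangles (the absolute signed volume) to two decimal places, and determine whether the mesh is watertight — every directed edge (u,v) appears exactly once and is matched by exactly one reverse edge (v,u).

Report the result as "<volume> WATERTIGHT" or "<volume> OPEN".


72.91 OPEN

Per-triangle v0·(v1×v2)/6:
  t1: +0.2608
  t2: +0.6458
  t3: +0.4977
  t4: +0.3575
  t5: -0.2494
  t6: +0.3999
  t7: +0.2489
  t8: +0.5509
  t9: +0.6736
  t10: +1.8262
  t11: +5.6927
  t12: -1.8326
  t13: +2.6118
  t14: +3.5837
  t15: +1.4625
  t16: +0.6676
  t17: +0.6829
  t18: +9.8151
  t19: +1.7547
  t20: +1.7566
  t21: +2.0877
  t22: +13.7882
  t23: +6.3491
  t24: +0.1626
  t25: +0.5676
  t26: +0.4279
  t27: +11.9592
  t28: +0.4747
  t29: +5.6929
  t30: +1.7017
  t31: -1.9080
  t32: +0.2027
Σ = +72.9130 → |volume| = 72.91

Directed edges: 96 total; 6 unmatched, e.g. (-0.3,-2.61,-1.69)→(-0.61,-1.91,-1.51) → open.


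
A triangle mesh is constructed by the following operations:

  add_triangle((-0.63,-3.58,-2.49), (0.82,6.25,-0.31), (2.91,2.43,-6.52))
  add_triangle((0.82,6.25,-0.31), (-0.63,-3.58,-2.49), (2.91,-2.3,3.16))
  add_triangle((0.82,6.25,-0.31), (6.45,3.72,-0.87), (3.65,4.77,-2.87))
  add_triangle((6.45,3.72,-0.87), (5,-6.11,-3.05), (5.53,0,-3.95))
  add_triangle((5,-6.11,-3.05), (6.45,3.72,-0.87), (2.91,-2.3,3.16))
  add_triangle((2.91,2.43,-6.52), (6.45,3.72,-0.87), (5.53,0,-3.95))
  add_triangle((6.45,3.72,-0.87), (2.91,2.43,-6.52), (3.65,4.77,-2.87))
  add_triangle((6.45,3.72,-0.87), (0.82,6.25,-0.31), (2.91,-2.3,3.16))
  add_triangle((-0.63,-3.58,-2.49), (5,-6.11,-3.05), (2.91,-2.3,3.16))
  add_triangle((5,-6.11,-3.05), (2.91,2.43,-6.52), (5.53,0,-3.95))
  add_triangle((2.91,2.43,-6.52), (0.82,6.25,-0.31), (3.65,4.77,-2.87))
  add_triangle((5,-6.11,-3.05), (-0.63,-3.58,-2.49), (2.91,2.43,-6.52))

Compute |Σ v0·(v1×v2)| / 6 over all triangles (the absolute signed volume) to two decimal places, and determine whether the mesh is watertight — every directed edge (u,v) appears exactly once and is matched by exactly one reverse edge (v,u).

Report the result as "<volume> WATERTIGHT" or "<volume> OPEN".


Per-triangle v0·(v1×v2)/6:
  t1: +8.2688
  t2: -8.4160
  t3: +14.1950
  t4: +22.8331
  t5: +44.5062
  t6: +23.5978
  t7: +15.6324
  t8: +21.2096
  t9: +14.8807
  t10: +23.8436
  t11: +13.0515
  t12: +31.5377
Σ = +225.1404 → |volume| = 225.14

Directed edges: 36 total, each appears once with its reverse present → watertight.

225.14 WATERTIGHT


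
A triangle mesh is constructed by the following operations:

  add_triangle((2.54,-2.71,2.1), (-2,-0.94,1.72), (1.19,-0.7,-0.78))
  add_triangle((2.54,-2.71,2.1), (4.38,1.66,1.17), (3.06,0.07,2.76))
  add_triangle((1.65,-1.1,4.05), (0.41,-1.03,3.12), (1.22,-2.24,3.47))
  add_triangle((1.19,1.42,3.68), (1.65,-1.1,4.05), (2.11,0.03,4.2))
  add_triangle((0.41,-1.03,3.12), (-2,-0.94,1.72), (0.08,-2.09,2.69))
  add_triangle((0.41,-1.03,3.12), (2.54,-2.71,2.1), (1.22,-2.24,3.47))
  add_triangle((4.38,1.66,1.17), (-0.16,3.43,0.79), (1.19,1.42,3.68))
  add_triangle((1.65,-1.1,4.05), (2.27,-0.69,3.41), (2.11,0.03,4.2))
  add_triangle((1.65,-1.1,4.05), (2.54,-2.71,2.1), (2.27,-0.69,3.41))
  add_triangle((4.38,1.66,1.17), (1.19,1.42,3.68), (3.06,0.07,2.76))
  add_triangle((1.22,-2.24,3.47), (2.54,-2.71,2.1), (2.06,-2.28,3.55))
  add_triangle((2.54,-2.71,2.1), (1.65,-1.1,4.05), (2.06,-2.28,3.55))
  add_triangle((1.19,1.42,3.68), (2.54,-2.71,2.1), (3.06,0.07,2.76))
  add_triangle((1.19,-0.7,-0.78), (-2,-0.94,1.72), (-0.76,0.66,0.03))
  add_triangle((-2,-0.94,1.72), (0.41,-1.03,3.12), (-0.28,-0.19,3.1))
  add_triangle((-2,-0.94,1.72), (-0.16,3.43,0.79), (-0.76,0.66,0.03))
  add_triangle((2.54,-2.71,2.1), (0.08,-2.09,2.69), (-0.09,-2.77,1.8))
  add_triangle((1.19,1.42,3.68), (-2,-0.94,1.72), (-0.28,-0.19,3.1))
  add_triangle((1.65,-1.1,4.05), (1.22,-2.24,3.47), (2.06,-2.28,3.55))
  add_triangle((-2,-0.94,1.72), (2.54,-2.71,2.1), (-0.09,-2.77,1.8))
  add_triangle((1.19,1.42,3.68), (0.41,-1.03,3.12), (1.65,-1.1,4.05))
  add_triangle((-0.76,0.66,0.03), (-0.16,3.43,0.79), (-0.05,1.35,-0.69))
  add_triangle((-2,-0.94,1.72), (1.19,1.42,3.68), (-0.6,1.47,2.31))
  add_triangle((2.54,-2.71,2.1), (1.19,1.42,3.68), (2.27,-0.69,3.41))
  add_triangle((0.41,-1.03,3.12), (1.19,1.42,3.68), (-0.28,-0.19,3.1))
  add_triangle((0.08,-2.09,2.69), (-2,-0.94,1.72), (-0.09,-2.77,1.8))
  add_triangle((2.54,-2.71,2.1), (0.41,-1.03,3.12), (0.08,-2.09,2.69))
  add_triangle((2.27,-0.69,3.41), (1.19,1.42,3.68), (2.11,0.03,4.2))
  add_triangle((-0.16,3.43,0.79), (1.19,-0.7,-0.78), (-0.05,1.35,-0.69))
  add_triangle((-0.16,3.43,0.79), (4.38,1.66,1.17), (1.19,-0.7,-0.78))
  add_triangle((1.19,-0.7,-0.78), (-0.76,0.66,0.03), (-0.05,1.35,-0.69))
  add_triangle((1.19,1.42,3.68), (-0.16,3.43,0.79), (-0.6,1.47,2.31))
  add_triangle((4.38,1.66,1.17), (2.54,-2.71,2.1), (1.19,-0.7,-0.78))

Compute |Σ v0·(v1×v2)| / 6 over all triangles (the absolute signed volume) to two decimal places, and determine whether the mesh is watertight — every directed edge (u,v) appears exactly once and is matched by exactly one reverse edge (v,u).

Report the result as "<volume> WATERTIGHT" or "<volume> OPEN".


Per-triangle v0·(v1×v2)/6:
  t1: +1.4817
  t2: +4.0774
  t3: +0.7303
  t4: +0.8958
  t5: +1.3384
  t6: -0.4873
  t7: +7.9782
  t8: +0.6324
  t9: +1.5405
  t10: +4.0487
  t11: +0.6481
  t12: +0.6097
  t13: +3.5443
  t14: +0.1792
  t15: +1.0977
  t16: +0.9498
  t17: +1.5928
  t18: +0.9119
  t19: +0.7095
  t20: -1.6540
  t21: +1.4445
  t22: +0.4182
  t23: +2.2321
  t24: -0.2310
  t25: +1.2479
  t26: +1.2867
  t27: +1.7019
  t28: +0.2139
  t29: +0.6576
  t30: +2.0979
  t31: +0.0921
  t32: +2.4344
  t33: +4.1378
Σ = +48.5592 → |volume| = 48.56

Directed edges: 99 total; 3 unmatched, e.g. (-2,-0.94,1.72)→(-0.16,3.43,0.79) → open.

48.56 OPEN


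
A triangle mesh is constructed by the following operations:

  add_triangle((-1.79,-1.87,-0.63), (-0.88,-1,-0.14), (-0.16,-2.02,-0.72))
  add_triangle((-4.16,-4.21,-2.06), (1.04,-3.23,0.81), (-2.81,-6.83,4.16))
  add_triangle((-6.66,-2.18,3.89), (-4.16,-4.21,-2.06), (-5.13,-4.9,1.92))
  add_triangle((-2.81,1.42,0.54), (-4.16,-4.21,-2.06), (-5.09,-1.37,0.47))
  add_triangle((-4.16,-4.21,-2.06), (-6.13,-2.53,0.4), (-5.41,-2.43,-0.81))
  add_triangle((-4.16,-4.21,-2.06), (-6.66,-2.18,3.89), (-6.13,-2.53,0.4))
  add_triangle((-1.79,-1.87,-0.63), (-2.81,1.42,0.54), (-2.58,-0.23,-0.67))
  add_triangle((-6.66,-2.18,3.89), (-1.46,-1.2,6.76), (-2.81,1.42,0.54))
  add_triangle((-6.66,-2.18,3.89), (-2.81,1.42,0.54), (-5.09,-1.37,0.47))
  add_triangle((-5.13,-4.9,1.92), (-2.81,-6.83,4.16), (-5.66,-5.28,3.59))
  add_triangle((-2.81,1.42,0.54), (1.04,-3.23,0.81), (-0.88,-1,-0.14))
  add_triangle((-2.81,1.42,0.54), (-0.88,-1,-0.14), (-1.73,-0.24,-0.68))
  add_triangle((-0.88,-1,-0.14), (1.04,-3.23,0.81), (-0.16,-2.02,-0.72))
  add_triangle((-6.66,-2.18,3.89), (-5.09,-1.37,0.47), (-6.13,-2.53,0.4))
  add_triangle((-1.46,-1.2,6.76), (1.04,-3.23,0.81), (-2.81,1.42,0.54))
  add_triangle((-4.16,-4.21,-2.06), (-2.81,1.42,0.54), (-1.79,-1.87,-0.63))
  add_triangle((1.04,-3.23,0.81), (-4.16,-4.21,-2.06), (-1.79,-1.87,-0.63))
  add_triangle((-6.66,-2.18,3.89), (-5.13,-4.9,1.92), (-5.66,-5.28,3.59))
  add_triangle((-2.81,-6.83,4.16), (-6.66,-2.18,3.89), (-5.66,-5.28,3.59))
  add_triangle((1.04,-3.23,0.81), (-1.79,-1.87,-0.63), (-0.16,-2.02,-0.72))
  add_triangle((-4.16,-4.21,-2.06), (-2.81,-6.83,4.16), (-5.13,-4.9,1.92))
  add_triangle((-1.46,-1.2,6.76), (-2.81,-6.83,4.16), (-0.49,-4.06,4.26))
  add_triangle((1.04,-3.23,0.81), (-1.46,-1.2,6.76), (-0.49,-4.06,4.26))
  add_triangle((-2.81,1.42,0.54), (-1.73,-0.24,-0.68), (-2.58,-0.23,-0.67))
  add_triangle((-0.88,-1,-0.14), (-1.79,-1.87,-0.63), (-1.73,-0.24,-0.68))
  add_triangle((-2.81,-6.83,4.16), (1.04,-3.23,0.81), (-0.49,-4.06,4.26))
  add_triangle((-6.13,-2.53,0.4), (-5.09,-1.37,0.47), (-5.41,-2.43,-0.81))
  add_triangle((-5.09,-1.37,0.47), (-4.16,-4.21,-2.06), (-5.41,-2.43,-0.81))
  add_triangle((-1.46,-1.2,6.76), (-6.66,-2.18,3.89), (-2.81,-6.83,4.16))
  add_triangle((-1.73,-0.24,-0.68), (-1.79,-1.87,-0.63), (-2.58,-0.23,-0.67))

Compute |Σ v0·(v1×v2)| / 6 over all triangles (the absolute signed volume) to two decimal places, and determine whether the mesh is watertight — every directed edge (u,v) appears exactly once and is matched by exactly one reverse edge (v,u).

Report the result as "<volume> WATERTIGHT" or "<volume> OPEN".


Per-triangle v0·(v1×v2)/6:
  t1: -0.1098
  t2: +15.6682
  t3: +12.6484
  t4: +3.7770
  t5: +2.4927
  t6: +7.4465
  t7: +0.8152
  t8: +14.4594
  t9: +6.1387
  t10: +5.5522
  t11: -1.0748
  t12: -0.5237
  t13: -0.6232
  t14: +2.4997
  t15: -7.2903
  t16: -0.8363
  t17: -0.7493
  t18: +5.1104
  t19: +7.7184
  t20: +1.1001
  t21: +13.4500
  t22: +10.0668
  t23: +3.0270
  t24: +0.1189
  t25: -0.0776
  t26: +6.3742
  t27: +0.8405
  t28: -1.4139
  t29: +36.7346
  t30: +0.1636
Σ = +143.5037 → |volume| = 143.50

Directed edges: 90 total, each appears once with its reverse present → watertight.

143.50 WATERTIGHT


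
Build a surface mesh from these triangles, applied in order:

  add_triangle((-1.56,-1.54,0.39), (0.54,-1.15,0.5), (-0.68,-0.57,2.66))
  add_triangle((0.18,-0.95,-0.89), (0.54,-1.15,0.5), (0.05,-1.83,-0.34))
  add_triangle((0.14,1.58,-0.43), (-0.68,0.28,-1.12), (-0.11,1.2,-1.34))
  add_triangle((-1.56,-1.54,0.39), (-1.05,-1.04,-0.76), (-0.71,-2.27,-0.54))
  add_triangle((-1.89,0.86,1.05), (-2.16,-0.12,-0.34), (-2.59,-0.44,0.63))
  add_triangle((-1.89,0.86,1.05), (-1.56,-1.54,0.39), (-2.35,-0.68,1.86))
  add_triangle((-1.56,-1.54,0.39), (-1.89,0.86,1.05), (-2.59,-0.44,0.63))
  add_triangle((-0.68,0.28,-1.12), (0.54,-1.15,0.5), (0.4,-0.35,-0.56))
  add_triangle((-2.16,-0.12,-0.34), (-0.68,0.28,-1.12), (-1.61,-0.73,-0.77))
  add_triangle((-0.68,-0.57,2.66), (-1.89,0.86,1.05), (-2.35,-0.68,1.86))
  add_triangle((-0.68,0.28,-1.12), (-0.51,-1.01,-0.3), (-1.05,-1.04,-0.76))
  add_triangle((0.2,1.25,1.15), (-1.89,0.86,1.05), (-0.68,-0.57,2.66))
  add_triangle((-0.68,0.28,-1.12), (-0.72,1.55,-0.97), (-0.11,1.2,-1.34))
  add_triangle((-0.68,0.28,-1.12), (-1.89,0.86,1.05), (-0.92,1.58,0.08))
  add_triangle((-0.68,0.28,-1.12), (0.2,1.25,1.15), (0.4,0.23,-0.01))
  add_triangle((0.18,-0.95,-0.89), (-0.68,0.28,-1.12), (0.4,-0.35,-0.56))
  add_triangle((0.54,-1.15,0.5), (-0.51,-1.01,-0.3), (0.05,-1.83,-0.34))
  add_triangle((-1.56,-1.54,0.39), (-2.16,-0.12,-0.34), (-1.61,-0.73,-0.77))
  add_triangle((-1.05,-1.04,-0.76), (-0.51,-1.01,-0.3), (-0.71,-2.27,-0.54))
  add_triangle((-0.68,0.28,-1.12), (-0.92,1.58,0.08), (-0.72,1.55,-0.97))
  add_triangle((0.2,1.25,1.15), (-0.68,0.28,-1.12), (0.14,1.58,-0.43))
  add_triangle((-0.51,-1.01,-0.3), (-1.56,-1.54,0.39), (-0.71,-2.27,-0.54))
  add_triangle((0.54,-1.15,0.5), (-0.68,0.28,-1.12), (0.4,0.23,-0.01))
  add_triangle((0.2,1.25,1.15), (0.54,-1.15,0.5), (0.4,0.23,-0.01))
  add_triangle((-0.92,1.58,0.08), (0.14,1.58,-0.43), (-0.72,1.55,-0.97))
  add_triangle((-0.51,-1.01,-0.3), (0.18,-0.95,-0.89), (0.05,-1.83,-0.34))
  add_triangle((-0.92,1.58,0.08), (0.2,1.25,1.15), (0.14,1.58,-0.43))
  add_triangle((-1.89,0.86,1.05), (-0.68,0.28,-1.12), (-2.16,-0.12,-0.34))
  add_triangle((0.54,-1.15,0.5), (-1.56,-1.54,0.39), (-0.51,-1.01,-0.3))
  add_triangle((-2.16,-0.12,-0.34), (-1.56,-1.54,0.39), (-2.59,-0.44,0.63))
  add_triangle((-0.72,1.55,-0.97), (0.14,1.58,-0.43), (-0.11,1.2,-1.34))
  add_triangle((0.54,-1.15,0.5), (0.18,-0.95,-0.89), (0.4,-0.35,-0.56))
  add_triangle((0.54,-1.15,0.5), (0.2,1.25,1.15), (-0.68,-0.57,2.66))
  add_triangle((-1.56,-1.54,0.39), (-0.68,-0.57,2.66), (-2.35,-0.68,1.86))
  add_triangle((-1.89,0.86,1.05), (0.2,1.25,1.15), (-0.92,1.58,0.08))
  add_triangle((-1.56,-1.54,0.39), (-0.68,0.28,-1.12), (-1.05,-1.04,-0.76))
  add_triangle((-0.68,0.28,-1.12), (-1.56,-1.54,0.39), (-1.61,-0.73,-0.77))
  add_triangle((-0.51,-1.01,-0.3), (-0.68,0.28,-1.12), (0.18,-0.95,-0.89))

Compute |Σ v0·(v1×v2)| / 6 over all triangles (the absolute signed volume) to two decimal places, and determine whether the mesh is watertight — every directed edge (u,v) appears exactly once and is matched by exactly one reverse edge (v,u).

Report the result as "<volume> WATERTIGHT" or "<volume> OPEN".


12.42 WATERTIGHT

Per-triangle v0·(v1×v2)/6:
  t1: +1.1063
  t2: +0.1442
  t3: -0.1286
  t4: +0.4165
  t5: +0.5041
  t6: +0.6556
  t7: +0.3302
  t8: -0.1200
  t9: +0.2927
  t10: +1.1040
  t11: +0.0439
  t12: +1.3134
  t13: +0.1929
  t14: +0.5519
  t15: +0.1377
  t16: +0.0961
  t17: +0.0996
  t18: +0.4168
  t19: -0.0213
  t20: +0.1972
  t21: -0.2520
  t22: -0.0799
  t23: +0.0877
  t24: +0.1513
  t25: +0.2682
  t26: +0.1223
  t27: +0.4279
  t28: +0.5061
  t29: +0.2707
  t30: +0.4752
  t31: +0.1976
  t32: +0.0952
  t33: +0.6714
  t34: +1.0281
  t35: +0.6435
  t36: +0.2541
  t37: -0.0018
  t38: +0.2177
Σ = +12.4165 → |volume| = 12.42

Directed edges: 114 total, each appears once with its reverse present → watertight.


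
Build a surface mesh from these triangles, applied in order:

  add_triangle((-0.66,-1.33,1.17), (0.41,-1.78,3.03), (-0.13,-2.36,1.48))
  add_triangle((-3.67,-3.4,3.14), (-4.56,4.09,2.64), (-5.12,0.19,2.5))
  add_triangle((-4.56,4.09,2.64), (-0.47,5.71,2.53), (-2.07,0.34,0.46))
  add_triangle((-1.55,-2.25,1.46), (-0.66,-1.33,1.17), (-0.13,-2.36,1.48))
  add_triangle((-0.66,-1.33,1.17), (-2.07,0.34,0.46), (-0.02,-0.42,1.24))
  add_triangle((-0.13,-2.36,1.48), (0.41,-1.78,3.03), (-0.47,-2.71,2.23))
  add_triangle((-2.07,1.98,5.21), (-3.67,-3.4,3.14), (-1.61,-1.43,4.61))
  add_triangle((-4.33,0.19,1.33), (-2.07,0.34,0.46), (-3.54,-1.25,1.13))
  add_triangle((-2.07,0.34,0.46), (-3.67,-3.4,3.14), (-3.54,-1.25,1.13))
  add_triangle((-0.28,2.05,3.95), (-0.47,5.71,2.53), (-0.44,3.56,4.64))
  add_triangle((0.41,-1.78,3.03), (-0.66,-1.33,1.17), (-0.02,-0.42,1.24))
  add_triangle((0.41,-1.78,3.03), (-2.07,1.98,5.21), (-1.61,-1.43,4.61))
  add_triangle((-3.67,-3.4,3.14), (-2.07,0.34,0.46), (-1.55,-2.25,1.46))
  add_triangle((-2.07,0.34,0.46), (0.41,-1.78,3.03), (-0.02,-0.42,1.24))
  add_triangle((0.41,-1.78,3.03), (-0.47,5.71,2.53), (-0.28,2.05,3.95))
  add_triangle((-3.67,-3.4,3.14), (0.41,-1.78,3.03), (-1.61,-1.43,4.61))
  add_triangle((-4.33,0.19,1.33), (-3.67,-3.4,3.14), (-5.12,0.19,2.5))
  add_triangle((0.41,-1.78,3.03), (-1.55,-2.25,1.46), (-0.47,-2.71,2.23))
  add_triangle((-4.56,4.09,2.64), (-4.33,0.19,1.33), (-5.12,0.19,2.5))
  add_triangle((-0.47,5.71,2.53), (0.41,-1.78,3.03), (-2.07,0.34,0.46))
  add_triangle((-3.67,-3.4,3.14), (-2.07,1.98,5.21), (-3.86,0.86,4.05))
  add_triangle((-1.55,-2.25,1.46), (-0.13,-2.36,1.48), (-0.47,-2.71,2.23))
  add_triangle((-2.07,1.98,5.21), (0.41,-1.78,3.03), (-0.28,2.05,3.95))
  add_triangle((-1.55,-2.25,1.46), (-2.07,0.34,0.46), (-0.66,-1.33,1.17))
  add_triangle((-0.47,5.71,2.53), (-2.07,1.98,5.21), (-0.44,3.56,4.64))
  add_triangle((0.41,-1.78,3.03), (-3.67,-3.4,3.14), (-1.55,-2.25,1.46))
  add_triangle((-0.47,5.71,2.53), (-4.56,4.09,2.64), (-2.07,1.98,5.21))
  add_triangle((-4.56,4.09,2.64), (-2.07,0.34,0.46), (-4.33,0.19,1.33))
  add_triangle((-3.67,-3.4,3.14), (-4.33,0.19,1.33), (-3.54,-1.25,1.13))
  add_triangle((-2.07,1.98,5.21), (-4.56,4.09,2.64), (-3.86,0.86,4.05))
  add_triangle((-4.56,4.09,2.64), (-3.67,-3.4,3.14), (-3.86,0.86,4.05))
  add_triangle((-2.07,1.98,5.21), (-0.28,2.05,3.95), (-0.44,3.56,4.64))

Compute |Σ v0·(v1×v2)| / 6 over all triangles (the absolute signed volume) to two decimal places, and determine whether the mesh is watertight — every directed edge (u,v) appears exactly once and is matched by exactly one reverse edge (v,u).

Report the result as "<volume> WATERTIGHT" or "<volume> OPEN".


73.60 WATERTIGHT

Per-triangle v0·(v1×v2)/6:
  t1: -0.5088
  t2: +5.7576
  t3: +0.3653
  t4: -0.1771
  t5: -0.4637
  t6: +0.3474
  t7: +7.5771
  t8: +0.1706
  t9: -0.9946
  t10: +0.1011
  t11: -0.1884
  t12: +3.8950
  t13: +0.4680
  t14: +0.2743
  t15: +1.1670
  t16: +4.3978
  t17: +2.3328
  t18: +0.6929
  t19: +2.6343
  t20: -7.4985
  t21: +7.5491
  t22: +0.2914
  t23: +4.0513
  t24: -0.3307
  t25: +4.9522
  t26: +1.5065
  t27: +15.9117
  t28: +0.7164
  t29: +1.9317
  t30: +8.1036
  t31: +7.2241
  t32: +1.3426
Σ = +73.6003 → |volume| = 73.60

Directed edges: 96 total, each appears once with its reverse present → watertight.


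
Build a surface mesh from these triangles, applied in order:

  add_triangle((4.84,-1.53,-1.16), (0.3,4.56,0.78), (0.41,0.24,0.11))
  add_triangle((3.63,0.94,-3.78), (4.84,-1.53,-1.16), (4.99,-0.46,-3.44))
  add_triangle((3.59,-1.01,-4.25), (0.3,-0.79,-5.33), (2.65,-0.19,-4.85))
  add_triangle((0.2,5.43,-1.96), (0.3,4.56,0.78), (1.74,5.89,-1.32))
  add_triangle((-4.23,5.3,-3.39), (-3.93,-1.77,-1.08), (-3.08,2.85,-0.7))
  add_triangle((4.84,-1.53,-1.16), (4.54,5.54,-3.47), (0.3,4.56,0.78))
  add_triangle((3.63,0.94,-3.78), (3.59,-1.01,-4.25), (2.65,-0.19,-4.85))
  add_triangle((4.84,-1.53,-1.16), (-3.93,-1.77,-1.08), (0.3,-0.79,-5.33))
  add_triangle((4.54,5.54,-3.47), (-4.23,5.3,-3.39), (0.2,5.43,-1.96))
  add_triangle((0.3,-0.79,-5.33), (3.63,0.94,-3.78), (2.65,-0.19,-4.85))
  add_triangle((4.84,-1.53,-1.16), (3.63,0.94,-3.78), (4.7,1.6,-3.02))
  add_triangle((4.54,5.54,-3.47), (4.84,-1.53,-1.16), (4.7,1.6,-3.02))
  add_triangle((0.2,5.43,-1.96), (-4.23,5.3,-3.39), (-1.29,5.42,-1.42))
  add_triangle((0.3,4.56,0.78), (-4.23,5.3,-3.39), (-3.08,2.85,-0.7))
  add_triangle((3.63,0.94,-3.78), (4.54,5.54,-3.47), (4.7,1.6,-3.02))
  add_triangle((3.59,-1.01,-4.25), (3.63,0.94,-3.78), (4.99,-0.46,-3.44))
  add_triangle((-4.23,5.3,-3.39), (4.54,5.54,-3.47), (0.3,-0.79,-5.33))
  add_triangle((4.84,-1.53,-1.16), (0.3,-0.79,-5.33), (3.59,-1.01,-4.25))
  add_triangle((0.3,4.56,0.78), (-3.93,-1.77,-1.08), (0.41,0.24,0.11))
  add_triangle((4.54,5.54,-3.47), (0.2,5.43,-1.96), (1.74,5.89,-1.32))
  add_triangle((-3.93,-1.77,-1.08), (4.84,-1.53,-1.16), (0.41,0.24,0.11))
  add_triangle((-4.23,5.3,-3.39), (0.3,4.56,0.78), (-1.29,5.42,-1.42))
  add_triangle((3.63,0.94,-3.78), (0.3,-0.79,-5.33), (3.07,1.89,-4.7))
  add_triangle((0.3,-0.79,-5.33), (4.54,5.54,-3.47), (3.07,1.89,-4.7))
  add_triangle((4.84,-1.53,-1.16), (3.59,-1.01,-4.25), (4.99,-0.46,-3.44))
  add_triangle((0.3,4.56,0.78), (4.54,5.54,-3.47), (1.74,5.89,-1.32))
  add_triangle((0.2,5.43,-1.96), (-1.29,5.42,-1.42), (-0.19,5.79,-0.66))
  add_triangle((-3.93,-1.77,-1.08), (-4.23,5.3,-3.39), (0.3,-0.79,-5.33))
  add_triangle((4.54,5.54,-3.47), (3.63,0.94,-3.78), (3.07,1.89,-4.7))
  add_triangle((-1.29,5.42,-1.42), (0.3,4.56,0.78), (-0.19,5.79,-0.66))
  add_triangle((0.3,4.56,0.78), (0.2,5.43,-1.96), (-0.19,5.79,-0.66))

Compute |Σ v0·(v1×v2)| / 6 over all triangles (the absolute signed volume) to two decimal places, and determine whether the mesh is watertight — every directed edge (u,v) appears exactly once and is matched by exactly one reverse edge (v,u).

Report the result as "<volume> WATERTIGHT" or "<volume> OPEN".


Per-triangle v0·(v1×v2)/6:
  t1: +0.5280
  t2: +1.1558
  t3: +2.3768
  t4: +3.2475
  t5: +6.8732
  t6: +13.7371
  t7: +2.1819
  t8: +11.6431
  t9: +11.6838
  t10: +1.5625
  t11: +4.0549
  t12: +4.7254
  t13: +4.1392
  t14: +6.5374
  t15: +4.6574
  t16: +2.6033
  t17: +46.1710
  t18: +2.4303
  t19: -0.0330
  t20: +5.1895
  t21: -0.0968
  t22: +2.7907
  t23: +4.1132
  t24: +5.1053
  t25: +2.8293
  t26: +2.8452
  t27: +1.7320
  t28: +26.8930
  t29: +4.8021
  t30: +1.0469
  t31: +1.0562
Σ = +188.5823 → |volume| = 188.58

Directed edges: 93 total; 3 unmatched, e.g. (-3.93,-1.77,-1.08)→(-3.08,2.85,-0.7) → open.

188.58 OPEN


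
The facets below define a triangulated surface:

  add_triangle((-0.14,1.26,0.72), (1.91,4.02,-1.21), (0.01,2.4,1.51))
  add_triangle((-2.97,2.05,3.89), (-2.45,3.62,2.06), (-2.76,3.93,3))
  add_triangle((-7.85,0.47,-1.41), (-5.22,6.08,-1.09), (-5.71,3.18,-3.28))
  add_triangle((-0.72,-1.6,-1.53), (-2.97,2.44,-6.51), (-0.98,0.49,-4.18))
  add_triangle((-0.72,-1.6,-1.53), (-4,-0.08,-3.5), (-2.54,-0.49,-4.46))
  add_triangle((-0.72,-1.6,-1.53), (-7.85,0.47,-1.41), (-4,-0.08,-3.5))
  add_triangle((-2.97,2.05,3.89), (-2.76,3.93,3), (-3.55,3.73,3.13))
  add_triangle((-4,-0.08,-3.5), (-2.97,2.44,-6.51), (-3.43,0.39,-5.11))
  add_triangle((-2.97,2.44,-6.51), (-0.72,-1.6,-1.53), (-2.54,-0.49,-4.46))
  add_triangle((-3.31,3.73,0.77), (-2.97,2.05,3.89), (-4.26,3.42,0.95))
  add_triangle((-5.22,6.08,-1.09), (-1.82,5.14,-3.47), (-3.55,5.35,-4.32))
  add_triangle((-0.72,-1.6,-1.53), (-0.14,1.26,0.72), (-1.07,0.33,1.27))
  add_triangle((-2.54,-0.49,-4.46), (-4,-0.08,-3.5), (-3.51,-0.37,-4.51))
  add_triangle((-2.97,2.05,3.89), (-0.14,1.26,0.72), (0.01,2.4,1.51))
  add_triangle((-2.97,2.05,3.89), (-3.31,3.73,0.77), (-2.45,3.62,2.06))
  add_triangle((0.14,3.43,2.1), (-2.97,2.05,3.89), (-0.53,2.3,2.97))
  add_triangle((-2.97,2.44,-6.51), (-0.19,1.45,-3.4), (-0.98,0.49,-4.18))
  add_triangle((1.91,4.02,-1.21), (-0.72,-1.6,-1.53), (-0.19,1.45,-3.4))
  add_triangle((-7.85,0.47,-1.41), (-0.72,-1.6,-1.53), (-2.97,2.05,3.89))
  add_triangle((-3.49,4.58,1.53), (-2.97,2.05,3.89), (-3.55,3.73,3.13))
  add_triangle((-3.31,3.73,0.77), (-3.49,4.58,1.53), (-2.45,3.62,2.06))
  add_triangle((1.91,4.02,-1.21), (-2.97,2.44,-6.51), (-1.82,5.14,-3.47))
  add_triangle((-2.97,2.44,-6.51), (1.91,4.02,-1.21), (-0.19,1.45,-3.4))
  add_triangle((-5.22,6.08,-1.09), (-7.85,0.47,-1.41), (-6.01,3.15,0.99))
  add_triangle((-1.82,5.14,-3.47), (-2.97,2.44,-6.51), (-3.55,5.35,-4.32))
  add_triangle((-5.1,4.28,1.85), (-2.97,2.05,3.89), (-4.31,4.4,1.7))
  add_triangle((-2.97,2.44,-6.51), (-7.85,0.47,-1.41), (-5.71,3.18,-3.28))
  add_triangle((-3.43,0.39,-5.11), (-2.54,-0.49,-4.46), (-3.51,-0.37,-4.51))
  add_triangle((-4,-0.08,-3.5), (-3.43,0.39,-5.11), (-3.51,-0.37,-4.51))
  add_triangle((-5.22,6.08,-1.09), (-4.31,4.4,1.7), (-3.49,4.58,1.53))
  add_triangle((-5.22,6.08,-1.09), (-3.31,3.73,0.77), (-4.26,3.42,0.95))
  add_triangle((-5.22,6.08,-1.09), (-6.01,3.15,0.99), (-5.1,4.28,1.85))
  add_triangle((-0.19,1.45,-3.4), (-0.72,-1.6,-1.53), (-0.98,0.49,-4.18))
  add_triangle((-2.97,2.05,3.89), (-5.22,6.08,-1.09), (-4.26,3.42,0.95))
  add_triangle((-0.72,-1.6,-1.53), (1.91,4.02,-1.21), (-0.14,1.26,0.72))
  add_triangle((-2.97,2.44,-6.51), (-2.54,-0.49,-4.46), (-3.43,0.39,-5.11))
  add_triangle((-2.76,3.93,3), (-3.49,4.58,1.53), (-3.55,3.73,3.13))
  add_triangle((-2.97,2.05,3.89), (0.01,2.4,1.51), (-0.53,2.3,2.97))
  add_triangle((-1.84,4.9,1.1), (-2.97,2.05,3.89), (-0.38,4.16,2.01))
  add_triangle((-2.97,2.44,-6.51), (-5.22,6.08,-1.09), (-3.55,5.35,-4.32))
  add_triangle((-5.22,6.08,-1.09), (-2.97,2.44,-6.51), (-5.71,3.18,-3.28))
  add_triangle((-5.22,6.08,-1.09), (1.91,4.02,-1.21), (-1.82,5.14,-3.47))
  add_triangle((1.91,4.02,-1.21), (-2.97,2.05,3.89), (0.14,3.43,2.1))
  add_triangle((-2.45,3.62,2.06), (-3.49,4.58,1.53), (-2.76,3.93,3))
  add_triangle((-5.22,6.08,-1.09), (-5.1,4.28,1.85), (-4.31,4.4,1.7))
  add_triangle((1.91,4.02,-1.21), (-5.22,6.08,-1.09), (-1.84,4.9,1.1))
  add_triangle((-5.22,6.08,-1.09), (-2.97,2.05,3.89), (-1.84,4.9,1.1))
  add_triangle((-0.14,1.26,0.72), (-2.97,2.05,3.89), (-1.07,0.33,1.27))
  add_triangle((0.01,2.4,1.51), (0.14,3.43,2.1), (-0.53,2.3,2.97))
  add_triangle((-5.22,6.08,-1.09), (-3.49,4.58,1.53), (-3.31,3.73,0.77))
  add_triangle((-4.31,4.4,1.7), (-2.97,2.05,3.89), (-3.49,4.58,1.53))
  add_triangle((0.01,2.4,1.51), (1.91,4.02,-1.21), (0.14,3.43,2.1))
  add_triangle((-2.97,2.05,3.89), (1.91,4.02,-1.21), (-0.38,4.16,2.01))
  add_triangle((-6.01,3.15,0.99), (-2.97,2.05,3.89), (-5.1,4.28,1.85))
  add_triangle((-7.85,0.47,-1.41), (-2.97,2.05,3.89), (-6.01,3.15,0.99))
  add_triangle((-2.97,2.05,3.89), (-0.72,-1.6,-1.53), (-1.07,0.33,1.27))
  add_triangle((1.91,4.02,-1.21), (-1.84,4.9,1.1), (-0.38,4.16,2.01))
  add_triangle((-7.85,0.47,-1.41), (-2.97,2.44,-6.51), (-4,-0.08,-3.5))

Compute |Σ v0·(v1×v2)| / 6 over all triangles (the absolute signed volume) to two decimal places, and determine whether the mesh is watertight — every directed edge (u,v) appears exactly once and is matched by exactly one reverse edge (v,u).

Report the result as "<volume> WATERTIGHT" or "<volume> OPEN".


Per-triangle v0·(v1×v2)/6:
  t1: -0.2723
  t2: -0.5645
  t3: +16.4452
  t4: +2.2117
  t5: +2.1017
  t6: +5.3941
  t7: +1.1337
  t8: +2.3179
  t9: +1.1399
  t10: -2.4658
  t11: +6.1366
  t12: -0.3375
  t13: -0.0259
  t14: -0.2377
  t15: -2.5822
  t16: +1.7867
  t17: +1.7668
  t18: +1.2644
  t19: +6.0784
  t20: +0.2932
  t21: -0.1916
  t22: +11.1730
  t23: +4.7979
  t24: +16.1723
  t25: +5.6193
  t26: +1.9233
  t27: +15.5199
  t28: +0.6174
  t29: +0.8613
  t30: +2.3835
  t31: -1.7594
  t32: +6.5214
  t33: +0.4880
  t34: +3.7945
  t35: -0.9659
  t36: +1.7407
  t37: +1.2489
  t38: -1.2532
  t39: +5.2447
  t40: +9.4001
  t41: +15.9332
  t42: +12.5601
  t43: +3.7789
  t44: +0.2449
  t45: +2.1829
  t46: +11.9223
  t47: +12.6373
  t48: +0.0328
  t49: -0.0641
  t50: -0.9010
  t51: +2.0945
  t52: -0.1441
  t53: -1.5041
  t54: +4.9749
  t55: +11.0786
  t56: +0.3637
  t57: +5.0446
  t58: +10.7306
Σ = +215.8864 → |volume| = 215.89

Directed edges: 174 total, each appears once with its reverse present → watertight.

215.89 WATERTIGHT


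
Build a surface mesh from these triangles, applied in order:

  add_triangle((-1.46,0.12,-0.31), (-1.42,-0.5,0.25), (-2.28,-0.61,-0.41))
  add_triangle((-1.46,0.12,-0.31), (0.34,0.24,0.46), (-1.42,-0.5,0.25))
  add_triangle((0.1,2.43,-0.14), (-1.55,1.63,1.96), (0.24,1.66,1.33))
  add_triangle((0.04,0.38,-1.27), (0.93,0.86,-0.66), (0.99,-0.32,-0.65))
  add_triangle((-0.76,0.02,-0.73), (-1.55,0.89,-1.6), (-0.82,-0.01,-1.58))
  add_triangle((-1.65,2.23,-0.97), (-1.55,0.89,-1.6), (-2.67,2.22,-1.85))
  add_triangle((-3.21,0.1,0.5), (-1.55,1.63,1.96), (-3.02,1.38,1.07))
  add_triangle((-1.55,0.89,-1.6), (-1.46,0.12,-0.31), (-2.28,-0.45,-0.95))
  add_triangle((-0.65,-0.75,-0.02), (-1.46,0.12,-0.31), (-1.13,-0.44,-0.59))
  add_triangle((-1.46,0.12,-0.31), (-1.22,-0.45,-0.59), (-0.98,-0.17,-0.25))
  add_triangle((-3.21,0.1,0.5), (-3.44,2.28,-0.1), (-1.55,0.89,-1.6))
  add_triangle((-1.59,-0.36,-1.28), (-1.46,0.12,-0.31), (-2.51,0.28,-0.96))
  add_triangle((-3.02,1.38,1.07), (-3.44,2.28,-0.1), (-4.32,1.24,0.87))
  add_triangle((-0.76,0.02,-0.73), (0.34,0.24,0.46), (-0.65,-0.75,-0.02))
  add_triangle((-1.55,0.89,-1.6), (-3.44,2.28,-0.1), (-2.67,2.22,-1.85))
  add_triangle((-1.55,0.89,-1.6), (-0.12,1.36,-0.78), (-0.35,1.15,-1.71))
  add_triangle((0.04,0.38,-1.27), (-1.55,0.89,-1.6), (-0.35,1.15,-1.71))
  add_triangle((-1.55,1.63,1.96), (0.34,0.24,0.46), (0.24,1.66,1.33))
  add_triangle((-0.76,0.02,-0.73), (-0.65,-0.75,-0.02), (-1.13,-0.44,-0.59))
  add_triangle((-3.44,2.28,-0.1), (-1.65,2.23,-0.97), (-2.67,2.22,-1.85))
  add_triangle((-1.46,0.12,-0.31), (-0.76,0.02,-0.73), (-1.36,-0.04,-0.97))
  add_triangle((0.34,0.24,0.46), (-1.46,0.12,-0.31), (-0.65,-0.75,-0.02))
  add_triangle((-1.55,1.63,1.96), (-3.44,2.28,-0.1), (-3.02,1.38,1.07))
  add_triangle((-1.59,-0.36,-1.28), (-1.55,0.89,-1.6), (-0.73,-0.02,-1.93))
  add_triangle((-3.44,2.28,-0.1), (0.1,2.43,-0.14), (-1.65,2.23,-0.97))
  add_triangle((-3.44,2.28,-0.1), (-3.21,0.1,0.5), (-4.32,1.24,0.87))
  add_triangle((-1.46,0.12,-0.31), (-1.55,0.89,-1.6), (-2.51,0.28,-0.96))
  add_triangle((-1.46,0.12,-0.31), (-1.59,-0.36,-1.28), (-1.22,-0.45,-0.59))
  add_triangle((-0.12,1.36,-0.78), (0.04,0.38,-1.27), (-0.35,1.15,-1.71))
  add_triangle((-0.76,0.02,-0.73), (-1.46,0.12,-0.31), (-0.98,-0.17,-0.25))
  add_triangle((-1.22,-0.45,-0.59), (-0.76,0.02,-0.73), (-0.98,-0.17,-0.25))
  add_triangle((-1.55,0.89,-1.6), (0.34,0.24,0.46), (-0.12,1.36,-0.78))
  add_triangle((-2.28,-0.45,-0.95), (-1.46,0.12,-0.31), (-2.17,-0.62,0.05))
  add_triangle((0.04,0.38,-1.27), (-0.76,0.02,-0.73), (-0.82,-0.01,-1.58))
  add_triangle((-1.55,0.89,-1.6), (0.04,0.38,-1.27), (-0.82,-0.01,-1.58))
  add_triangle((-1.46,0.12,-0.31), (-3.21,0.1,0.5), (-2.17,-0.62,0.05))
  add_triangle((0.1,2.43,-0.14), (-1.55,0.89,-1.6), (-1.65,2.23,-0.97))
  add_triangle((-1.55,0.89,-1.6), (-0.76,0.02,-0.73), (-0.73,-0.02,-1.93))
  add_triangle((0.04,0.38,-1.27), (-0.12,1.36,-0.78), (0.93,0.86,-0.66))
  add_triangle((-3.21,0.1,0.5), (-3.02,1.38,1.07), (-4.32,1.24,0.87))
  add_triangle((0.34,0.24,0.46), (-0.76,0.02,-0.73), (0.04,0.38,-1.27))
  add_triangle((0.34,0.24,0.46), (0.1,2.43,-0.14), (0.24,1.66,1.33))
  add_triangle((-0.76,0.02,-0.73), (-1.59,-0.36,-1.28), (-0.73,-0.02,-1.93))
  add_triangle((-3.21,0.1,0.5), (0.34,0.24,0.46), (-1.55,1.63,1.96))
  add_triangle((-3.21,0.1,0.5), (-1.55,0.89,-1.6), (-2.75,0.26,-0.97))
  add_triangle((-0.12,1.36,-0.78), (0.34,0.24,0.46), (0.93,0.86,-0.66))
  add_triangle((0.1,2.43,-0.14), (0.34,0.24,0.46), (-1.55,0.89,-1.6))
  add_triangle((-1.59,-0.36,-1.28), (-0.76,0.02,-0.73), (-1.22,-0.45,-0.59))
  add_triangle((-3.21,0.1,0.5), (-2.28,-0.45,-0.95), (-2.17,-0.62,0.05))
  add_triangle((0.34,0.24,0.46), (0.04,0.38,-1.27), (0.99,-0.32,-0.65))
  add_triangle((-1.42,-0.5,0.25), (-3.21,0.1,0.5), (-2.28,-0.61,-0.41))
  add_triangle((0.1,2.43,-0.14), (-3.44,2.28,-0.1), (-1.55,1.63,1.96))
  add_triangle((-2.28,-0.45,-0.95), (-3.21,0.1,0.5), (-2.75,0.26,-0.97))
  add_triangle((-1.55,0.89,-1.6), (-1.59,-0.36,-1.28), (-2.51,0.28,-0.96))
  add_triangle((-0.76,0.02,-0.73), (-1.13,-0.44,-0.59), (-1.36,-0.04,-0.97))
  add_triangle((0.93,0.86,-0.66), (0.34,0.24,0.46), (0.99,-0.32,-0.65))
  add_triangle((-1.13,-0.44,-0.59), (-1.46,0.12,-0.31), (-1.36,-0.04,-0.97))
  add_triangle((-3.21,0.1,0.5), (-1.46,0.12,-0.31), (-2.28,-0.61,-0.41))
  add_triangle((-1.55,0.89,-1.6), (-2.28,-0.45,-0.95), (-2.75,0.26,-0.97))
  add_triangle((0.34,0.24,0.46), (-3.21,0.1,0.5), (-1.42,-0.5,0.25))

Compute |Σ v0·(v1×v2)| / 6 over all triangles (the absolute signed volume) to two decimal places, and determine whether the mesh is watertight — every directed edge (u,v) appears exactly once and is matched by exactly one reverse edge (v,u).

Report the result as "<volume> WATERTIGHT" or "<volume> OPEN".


Per-triangle v0·(v1×v2)/6:
  t1: -0.0959
  t2: -0.0942
  t3: +1.0765
  t4: +0.2350
  t5: +0.0857
  t6: +0.1701
  t7: +0.6749
  t8: -0.2836
  t9: +0.0837
  t10: +0.0146
  t11: +1.8543
  t12: +0.0679
  t13: +0.7227
  t14: -0.0320
  t15: +0.5410
  t16: +0.2890
  t17: +0.1811
  t18: +0.1875
  t19: +0.0122
  t20: +0.9167
  t21: +0.0140
  t22: +0.0835
  t23: +1.1147
  t24: +0.4279
  t25: +1.2265
  t26: +0.6052
  t27: +0.0565
  t28: +0.0867
  t29: +0.0768
  t30: -0.0342
  t31: -0.0278
  t32: +0.1101
  t33: -0.1697
  t34: -0.0435
  t35: +0.2392
  t36: -0.2092
  t37: +0.5517
  t38: -0.1327
  t39: +0.2371
  t40: +0.2190
  t41: -0.0477
  t42: +0.1577
  t43: -0.0638
  t44: +0.2037
  t45: +0.4580
  t46: +0.1499
  t47: -0.0974
  t48: -0.0145
  t49: +0.3998
  t50: -0.1161
  t51: +0.2333
  t52: +2.9190
  t53: +0.5115
  t54: +0.4280
  t55: +0.0153
  t56: +0.1337
  t57: +0.0754
  t58: +0.2263
  t59: +0.3710
  t60: +0.1532
Σ = +17.1350 → |volume| = 17.14

Directed edges: 180 total, each appears once with its reverse present → watertight.

17.14 WATERTIGHT
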